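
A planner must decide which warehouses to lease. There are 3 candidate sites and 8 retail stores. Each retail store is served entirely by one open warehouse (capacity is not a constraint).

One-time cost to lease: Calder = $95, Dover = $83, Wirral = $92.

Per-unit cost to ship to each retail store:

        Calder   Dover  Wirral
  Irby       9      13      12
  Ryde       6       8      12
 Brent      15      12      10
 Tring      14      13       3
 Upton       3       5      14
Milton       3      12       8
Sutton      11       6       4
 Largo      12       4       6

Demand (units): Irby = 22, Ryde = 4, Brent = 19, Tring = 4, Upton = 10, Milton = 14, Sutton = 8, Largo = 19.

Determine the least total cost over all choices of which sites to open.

For any fixed open set, each retail store goes to its cheapest open site; total = fixed + service.
{Calder, Wirral}: Irby→Calder 9·22=198, Ryde→Calder 6·4=24, Brent→Wirral 10·19=190, Tring→Wirral 3·4=12, Upton→Calder 3·10=30, Milton→Calder 3·14=42, Sutton→Wirral 4·8=32, Largo→Wirral 6·19=114. Service 642; fixed 187; total 829.
{Calder, Dover, Wirral}: Irby→Calder 9·22=198, Ryde→Calder 6·4=24, Brent→Wirral 10·19=190, Tring→Wirral 3·4=12, Upton→Calder 3·10=30, Milton→Calder 3·14=42, Sutton→Wirral 4·8=32, Largo→Dover 4·19=76. Service 604; fixed 270; total 874.
{Calder, Dover}: service 698 + fixed 178 = 876
{Dover}: service 940 + fixed 83 = 1023
No other subset beats 829.

Minimum total cost: 829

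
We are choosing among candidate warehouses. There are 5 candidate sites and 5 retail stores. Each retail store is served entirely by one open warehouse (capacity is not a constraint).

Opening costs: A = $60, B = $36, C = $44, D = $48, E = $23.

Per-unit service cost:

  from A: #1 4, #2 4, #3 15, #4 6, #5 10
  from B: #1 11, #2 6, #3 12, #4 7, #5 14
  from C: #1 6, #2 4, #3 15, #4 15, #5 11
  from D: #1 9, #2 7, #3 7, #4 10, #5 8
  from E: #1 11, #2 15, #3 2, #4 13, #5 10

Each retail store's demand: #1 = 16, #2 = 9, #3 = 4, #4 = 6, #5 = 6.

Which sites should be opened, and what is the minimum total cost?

Open A and E; minimum total cost 287.

For any fixed open set, each retail store goes to its cheapest open site; total = fixed + service.
{A, E}: #1→A 4·16=64, #2→A 4·9=36, #3→E 2·4=8, #4→A 6·6=36, #5→A 10·6=60. Service 204; fixed 83; total 287.
{A}: #1→A 4·16=64, #2→A 4·9=36, #3→A 15·4=60, #4→A 6·6=36, #5→A 10·6=60. Service 256; fixed 60; total 316.
{A, D}: #1→A 4·16=64, #2→A 4·9=36, #3→D 7·4=28, #4→A 6·6=36, #5→D 8·6=48. Service 212; fixed 108; total 320.
{A, B, C, D, E}: service 192 + fixed 211 = 403
No other subset beats 287.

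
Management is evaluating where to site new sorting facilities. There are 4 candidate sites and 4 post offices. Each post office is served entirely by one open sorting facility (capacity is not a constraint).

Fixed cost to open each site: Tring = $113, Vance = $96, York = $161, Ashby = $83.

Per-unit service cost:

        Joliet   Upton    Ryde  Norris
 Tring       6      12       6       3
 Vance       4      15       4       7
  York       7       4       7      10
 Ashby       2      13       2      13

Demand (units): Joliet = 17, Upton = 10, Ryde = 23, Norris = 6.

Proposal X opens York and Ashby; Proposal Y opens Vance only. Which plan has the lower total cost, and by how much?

Proposal X: {York, Ashby}: Joliet→Ashby 2·17=34, Upton→York 4·10=40, Ryde→Ashby 2·23=46, Norris→York 10·6=60. Service 180; fixed 244; total 424.
Proposal Y: {Vance}: Joliet→Vance 4·17=68, Upton→Vance 15·10=150, Ryde→Vance 4·23=92, Norris→Vance 7·6=42. Service 352; fixed 96; total 448.
Difference: |424 − 448| = 24.

Proposal X is cheaper by 24.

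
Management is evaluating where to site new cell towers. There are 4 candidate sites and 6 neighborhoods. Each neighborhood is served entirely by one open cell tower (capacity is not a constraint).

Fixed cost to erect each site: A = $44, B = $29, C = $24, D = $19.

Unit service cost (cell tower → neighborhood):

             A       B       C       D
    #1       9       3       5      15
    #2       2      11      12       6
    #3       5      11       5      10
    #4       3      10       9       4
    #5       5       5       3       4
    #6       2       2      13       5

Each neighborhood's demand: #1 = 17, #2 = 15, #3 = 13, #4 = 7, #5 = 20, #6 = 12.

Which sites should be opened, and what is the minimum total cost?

For any fixed open set, each neighborhood goes to its cheapest open site; total = fixed + service.
{A, B, C}: #1→B 3·17=51, #2→A 2·15=30, #3→A 5·13=65, #4→A 3·7=21, #5→C 3·20=60, #6→A 2·12=24. Service 251; fixed 97; total 348.
{A, C}: service 285 + fixed 68 = 353
{A, B, D}: service 271 + fixed 92 = 363
{A, B, C, D}: #1→B 3·17=51, #2→A 2·15=30, #3→A 5·13=65, #4→A 3·7=21, #5→C 3·20=60, #6→A 2·12=24. Service 251; fixed 116; total 367.
No other subset beats 348.

Open A, B and C; minimum total cost 348.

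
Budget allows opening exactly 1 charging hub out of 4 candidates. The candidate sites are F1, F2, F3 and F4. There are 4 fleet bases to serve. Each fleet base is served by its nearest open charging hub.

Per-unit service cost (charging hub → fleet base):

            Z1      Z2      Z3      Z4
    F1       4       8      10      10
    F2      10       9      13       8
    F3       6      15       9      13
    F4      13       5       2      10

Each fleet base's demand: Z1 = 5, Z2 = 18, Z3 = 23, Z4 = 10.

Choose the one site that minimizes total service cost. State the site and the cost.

With exactly 1 open, each fleet base uses its cheapest among the chosen.
{F4}: Z1→F4 13·5=65, Z2→F4 5·18=90, Z3→F4 2·23=46, Z4→F4 10·10=100. Service cost 301.
{F1}: service cost 494
{F2}: service cost 591
Among all 4 size-1 choices, {F4} is lowest.

Choose F4 only; total service cost 301.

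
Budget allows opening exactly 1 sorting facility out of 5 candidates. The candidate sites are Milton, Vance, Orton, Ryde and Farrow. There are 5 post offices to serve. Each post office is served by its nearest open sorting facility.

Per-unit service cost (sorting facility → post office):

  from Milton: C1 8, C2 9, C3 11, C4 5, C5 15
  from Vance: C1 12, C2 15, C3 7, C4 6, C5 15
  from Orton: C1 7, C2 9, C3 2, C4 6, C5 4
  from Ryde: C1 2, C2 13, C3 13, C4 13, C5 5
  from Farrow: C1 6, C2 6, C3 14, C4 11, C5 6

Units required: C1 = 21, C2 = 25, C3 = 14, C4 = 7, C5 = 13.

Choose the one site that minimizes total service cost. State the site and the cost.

Choose Orton only; total service cost 494.

With exactly 1 open, each post office uses its cheapest among the chosen.
{Orton}: C1→Orton 7·21=147, C2→Orton 9·25=225, C3→Orton 2·14=28, C4→Orton 6·7=42, C5→Orton 4·13=52. Service cost 494.
{Farrow}: service cost 627
{Ryde}: service cost 705
Among all 5 size-1 choices, {Orton} is lowest.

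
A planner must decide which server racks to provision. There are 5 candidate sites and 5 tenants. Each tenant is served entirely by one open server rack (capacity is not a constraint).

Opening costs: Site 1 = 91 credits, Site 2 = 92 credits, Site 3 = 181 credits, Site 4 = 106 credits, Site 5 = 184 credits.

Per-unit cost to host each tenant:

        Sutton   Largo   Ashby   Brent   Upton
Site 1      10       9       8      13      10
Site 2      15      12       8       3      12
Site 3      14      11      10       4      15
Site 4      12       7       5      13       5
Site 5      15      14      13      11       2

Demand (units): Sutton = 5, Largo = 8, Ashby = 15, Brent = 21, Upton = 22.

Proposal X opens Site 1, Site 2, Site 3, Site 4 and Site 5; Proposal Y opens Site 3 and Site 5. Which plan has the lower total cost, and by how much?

Proposal X: {Site 1, Site 2, Site 3, Site 4, Site 5}: Sutton→Site 1 10·5=50, Largo→Site 4 7·8=56, Ashby→Site 4 5·15=75, Brent→Site 2 3·21=63, Upton→Site 5 2·22=44. Service 288; fixed 654; total 942.
Proposal Y: {Site 3, Site 5}: Sutton→Site 3 14·5=70, Largo→Site 3 11·8=88, Ashby→Site 3 10·15=150, Brent→Site 3 4·21=84, Upton→Site 5 2·22=44. Service 436; fixed 365; total 801.
Difference: |942 − 801| = 141.

Proposal Y is cheaper by 141.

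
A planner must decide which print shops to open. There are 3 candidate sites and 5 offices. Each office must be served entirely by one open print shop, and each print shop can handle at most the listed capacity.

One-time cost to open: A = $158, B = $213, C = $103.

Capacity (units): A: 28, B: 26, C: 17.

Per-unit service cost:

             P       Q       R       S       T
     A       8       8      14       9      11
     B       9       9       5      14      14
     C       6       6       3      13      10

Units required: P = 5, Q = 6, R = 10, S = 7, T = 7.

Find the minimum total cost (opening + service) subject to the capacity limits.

Open {A, C}: P→A 8·5=40, Q→C 6·6=36, R→C 3·10=30, S→A 9·7=63, T→A 11·7=77.
Loads: A carries 19/28, C carries 16/17. Service 246; fixed 261; total 507.
Next best feasible plan costs 509.

Minimum total cost: 507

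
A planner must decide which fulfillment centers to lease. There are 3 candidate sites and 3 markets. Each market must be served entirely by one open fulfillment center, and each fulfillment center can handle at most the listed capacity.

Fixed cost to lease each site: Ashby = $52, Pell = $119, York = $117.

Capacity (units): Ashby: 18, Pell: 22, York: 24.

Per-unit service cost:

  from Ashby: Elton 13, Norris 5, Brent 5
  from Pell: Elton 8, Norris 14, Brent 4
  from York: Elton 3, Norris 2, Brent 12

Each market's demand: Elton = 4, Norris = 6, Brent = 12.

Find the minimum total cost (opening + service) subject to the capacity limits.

Open {Ashby, York}: Elton→York 3·4=12, Norris→York 2·6=12, Brent→Ashby 5·12=60.
Loads: Ashby carries 12/18, York carries 10/24. Service 84; fixed 169; total 253.
Next best feasible plan costs 271.

Minimum total cost: 253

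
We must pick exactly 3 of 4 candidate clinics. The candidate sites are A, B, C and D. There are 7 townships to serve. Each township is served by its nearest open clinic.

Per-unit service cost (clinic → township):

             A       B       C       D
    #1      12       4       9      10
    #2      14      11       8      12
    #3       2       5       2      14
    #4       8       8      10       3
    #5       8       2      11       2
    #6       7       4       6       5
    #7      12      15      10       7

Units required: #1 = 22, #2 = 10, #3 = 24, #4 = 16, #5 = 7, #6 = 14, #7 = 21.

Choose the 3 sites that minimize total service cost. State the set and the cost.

Choose B, C and D; total service cost 481.

With exactly 3 open, each township uses its cheapest among the chosen.
{B, C, D}: #1→B 4·22=88, #2→C 8·10=80, #3→C 2·24=48, #4→D 3·16=48, #5→B 2·7=14, #6→B 4·14=56, #7→D 7·21=147. Service cost 481.
{A, B, D}: service cost 511
{A, C, D}: service cost 605
Among all 4 size-3 choices, {B, C, D} is lowest.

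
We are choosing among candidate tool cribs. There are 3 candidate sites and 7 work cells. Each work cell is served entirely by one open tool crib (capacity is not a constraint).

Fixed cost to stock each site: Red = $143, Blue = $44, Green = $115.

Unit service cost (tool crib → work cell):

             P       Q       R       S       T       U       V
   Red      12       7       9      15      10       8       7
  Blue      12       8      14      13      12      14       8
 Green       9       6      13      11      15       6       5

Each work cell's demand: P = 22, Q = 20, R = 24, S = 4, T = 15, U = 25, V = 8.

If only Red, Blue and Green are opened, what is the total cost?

Each work cell is assigned to its cheapest site among the open ones.
{Red, Blue, Green}: P→Green 9·22=198, Q→Green 6·20=120, R→Red 9·24=216, S→Green 11·4=44, T→Red 10·15=150, U→Green 6·25=150, V→Green 5·8=40. Service 918; fixed 302; total 1220.

Total cost: 1220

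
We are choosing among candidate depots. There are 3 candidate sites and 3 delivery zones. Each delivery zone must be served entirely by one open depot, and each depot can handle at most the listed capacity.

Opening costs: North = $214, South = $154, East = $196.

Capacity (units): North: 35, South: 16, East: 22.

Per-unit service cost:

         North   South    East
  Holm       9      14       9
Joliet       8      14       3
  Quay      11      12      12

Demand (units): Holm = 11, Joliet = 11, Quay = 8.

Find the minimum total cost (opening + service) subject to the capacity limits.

Minimum total cost: 489

Open {North}: Holm→North 9·11=99, Joliet→North 8·11=88, Quay→North 11·8=88.
Loads: North carries 30/35. Service 275; fixed 214; total 489.
Next best feasible plan costs 578.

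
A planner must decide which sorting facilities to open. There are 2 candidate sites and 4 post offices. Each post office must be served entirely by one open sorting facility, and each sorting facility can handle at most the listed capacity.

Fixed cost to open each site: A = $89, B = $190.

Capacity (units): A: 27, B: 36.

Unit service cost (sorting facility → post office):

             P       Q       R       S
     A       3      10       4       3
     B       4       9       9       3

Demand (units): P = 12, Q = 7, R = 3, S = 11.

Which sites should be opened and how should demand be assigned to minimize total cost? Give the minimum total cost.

Open {B}: P→B 4·12=48, Q→B 9·7=63, R→B 9·3=27, S→B 3·11=33.
Loads: B carries 33/36. Service 171; fixed 190; total 361.
Next best feasible plan costs 423.

Minimum total cost: 361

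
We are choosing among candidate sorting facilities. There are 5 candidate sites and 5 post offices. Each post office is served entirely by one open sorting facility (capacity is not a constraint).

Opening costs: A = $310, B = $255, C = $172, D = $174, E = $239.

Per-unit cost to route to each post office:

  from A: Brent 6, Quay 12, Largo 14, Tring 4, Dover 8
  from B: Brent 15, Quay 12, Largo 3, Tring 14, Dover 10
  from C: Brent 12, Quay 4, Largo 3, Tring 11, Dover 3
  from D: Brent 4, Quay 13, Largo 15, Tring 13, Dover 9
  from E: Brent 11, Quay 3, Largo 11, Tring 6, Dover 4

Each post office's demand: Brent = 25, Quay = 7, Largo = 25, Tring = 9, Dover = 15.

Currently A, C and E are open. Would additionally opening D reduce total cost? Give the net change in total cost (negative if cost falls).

No — net change +124 (cost rises by 124).

Current service cost with {A, C, E}: 327.
Adding D: each post office re-picks its cheapest; new service cost 277, saving 50.
Extra fixed cost: 174. Net change = 174 − 50 = 124.
(Totals: 1048 → 1172.)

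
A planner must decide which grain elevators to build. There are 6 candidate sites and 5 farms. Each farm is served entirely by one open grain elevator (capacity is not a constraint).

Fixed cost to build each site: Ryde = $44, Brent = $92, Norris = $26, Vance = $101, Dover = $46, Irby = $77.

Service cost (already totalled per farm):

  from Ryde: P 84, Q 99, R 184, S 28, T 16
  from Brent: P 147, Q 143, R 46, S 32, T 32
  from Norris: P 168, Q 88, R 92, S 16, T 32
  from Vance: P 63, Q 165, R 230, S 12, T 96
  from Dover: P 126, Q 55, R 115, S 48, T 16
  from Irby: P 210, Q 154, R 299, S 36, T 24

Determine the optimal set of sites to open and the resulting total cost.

For any fixed open set, each farm goes to its cheapest open site; total = fixed + service.
{Ryde, Norris}: P→Ryde 84, Q→Norris 88, R→Norris 92, S→Norris 16, T→Ryde 16. Service 296; fixed 70; total 366.
{Norris, Dover}: service 305 + fixed 72 = 377
{Ryde, Norris, Dover}: P→Ryde 84, Q→Dover 55, R→Norris 92, S→Norris 16, T→Ryde 16. Service 263; fixed 116; total 379.
{Ryde, Brent, Norris, Vance, Dover, Irby}: service 192 + fixed 386 = 578
No other subset beats 366.

Open Ryde and Norris; minimum total cost 366.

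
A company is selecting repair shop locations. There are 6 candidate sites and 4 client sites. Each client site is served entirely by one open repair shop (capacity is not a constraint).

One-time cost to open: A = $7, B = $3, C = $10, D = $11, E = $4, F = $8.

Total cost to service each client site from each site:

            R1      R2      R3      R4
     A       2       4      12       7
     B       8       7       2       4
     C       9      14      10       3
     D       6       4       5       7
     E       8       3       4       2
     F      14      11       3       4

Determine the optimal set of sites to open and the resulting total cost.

Open E only; minimum total cost 21.

For any fixed open set, each client site goes to its cheapest open site; total = fixed + service.
{E}: R1→E 8, R2→E 3, R3→E 4, R4→E 2. Service 17; fixed 4; total 21.
{A, B}: service 12 + fixed 10 = 22
{A, E}: service 11 + fixed 11 = 22
{A, B, C, D, E, F}: service 9 + fixed 43 = 52
No other subset beats 21.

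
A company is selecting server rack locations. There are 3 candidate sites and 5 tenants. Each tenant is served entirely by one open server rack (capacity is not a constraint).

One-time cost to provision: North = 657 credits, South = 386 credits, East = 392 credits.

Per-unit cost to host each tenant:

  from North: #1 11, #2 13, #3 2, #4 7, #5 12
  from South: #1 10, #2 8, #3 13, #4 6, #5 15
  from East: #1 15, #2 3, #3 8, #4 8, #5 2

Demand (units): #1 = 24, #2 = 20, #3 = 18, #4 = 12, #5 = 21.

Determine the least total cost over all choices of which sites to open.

Minimum total cost: 1094

For any fixed open set, each tenant goes to its cheapest open site; total = fixed + service.
{East}: #1→East 15·24=360, #2→East 3·20=60, #3→East 8·18=144, #4→East 8·12=96, #5→East 2·21=42. Service 702; fixed 392; total 1094.
{South, East}: #1→South 10·24=240, #2→East 3·20=60, #3→East 8·18=144, #4→South 6·12=72, #5→East 2·21=42. Service 558; fixed 778; total 1336.
{South}: #1→South 10·24=240, #2→South 8·20=160, #3→South 13·18=234, #4→South 6·12=72, #5→South 15·21=315. Service 1021; fixed 386; total 1407.
{North, South, East}: #1→South 10·24=240, #2→East 3·20=60, #3→North 2·18=36, #4→South 6·12=72, #5→East 2·21=42. Service 450; fixed 1435; total 1885.
(All 7 nonempty subsets were checked; East only is lowest.)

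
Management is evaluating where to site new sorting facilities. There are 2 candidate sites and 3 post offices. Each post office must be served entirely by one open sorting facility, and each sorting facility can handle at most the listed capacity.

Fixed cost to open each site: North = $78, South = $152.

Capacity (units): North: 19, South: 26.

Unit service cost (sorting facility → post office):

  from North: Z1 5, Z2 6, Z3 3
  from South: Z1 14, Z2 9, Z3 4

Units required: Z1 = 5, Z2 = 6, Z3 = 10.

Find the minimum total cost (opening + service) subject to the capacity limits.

Minimum total cost: 316

Open {South}: Z1→South 14·5=70, Z2→South 9·6=54, Z3→South 4·10=40.
Loads: South carries 21/26. Service 164; fixed 152; total 316.
Next best feasible plan costs 331.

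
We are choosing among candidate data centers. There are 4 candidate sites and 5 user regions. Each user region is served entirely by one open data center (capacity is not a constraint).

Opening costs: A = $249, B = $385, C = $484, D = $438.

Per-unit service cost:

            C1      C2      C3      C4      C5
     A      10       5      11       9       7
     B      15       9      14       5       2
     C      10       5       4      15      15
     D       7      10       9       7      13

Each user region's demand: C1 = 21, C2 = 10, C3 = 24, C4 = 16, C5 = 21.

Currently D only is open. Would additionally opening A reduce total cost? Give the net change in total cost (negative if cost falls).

No — net change +73 (cost rises by 73).

Current service cost with {D}: 848.
Adding A: each user region re-picks its cheapest; new service cost 672, saving 176.
Extra fixed cost: 249. Net change = 249 − 176 = 73.
(Totals: 1286 → 1359.)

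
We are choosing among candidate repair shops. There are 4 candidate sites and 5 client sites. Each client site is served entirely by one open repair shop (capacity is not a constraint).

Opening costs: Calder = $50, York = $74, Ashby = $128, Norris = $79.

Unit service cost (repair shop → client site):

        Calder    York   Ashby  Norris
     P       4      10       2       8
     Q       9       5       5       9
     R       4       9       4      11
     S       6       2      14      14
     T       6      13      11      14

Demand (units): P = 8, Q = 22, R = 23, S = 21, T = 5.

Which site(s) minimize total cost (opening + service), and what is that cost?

Open Calder and York; minimum total cost 430.

For any fixed open set, each client site goes to its cheapest open site; total = fixed + service.
{Calder, York}: P→Calder 4·8=32, Q→York 5·22=110, R→Calder 4·23=92, S→York 2·21=42, T→Calder 6·5=30. Service 306; fixed 124; total 430.
{Calder, York, Norris}: service 306 + fixed 203 = 509
{York, Ashby}: P→Ashby 2·8=16, Q→York 5·22=110, R→Ashby 4·23=92, S→York 2·21=42, T→Ashby 11·5=55. Service 315; fixed 202; total 517.
{Calder, York, Ashby, Norris}: P→Ashby 2·8=16, Q→York 5·22=110, R→Calder 4·23=92, S→York 2·21=42, T→Calder 6·5=30. Service 290; fixed 331; total 621.
(All 15 nonempty subsets were checked; Calder and York is lowest.)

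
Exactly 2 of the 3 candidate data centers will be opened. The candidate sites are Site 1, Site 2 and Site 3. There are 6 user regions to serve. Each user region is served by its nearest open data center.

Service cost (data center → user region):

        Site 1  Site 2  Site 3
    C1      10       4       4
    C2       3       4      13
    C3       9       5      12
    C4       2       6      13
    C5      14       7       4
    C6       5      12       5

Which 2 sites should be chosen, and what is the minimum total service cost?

With exactly 2 open, each user region uses its cheapest among the chosen.
{Site 1, Site 2}: C1→Site 2 4, C2→Site 1 3, C3→Site 2 5, C4→Site 1 2, C5→Site 2 7, C6→Site 1 5. Service cost 26.
{Site 1, Site 3}: service cost 27
{Site 2, Site 3}: service cost 28
Among all 3 size-2 choices, {Site 1, Site 2} is lowest.

Choose Site 1 and Site 2; total service cost 26.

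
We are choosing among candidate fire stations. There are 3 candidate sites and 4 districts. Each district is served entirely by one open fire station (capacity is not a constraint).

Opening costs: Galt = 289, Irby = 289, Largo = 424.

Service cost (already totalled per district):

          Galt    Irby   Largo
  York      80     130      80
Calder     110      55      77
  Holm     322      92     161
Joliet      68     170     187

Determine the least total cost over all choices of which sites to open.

Minimum total cost: 736

For any fixed open set, each district goes to its cheapest open site; total = fixed + service.
{Irby}: York→Irby 130, Calder→Irby 55, Holm→Irby 92, Joliet→Irby 170. Service 447; fixed 289; total 736.
{Galt}: York→Galt 80, Calder→Galt 110, Holm→Galt 322, Joliet→Galt 68. Service 580; fixed 289; total 869.
{Galt, Irby}: York→Galt 80, Calder→Irby 55, Holm→Irby 92, Joliet→Galt 68. Service 295; fixed 578; total 873.
{Galt, Irby, Largo}: service 295 + fixed 1002 = 1297
No other subset beats 736.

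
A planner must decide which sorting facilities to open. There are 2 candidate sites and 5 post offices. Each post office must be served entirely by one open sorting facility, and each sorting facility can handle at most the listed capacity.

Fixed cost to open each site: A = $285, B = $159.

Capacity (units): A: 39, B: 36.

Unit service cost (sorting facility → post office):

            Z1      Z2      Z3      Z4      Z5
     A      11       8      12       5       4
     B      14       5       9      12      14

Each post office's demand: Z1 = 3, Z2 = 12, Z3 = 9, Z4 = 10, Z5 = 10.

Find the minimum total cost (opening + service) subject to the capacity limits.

Open {A, B}: Z1→A 11·3=33, Z2→B 5·12=60, Z3→B 9·9=81, Z4→A 5·10=50, Z5→A 4·10=40.
Loads: A carries 23/39, B carries 21/36. Service 264; fixed 444; total 708.
Next best feasible plan costs 717.

Minimum total cost: 708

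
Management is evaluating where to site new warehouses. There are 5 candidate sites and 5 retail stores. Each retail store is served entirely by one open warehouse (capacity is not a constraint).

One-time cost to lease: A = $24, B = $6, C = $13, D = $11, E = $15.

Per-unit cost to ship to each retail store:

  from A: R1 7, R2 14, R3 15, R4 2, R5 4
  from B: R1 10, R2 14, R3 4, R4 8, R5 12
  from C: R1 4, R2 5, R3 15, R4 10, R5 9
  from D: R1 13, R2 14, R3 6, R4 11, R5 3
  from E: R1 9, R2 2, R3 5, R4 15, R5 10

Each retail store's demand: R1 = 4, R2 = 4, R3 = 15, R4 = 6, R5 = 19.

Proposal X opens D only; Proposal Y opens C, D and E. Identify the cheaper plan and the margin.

Proposal X: {D}: R1→D 13·4=52, R2→D 14·4=56, R3→D 6·15=90, R4→D 11·6=66, R5→D 3·19=57. Service 321; fixed 11; total 332.
Proposal Y: {C, D, E}: R1→C 4·4=16, R2→E 2·4=8, R3→E 5·15=75, R4→C 10·6=60, R5→D 3·19=57. Service 216; fixed 39; total 255.
Difference: |332 − 255| = 77.

Proposal Y is cheaper by 77.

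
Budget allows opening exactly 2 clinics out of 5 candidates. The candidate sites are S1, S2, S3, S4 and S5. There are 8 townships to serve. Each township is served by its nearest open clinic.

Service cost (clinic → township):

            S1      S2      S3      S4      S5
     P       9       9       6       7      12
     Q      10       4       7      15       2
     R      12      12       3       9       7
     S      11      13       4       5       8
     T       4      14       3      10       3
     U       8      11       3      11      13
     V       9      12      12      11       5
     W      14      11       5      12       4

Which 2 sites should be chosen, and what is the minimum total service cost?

Choose S3 and S5; total service cost 30.

With exactly 2 open, each township uses its cheapest among the chosen.
{S3, S5}: P→S3 6, Q→S5 2, R→S3 3, S→S3 4, T→S3 3, U→S3 3, V→S5 5, W→S5 4. Service cost 30.
{S1, S3}: service cost 40
{S2, S3}: service cost 40
Among all 10 size-2 choices, {S3, S5} is lowest.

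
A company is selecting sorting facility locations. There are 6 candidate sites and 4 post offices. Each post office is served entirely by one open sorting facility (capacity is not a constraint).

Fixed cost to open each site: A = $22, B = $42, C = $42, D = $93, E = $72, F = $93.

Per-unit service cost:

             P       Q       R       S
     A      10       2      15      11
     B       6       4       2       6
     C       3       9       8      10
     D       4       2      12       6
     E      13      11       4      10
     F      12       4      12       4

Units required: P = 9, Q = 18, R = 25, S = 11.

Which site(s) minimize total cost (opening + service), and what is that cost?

For any fixed open set, each post office goes to its cheapest open site; total = fixed + service.
{A, B}: P→B 6·9=54, Q→A 2·18=36, R→B 2·25=50, S→B 6·11=66. Service 206; fixed 64; total 270.
{B}: service 242 + fixed 42 = 284
{A, B, C}: service 179 + fixed 106 = 285
{A, B, C, D, E, F}: service 157 + fixed 364 = 521
No other subset beats 270.

Open A and B; minimum total cost 270.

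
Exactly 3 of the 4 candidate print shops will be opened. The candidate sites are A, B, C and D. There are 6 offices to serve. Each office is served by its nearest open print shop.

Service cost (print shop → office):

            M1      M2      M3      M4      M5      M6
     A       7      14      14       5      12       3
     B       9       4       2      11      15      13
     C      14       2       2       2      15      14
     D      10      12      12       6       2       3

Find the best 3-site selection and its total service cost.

Choose A, C and D; total service cost 18.

With exactly 3 open, each office uses its cheapest among the chosen.
{A, C, D}: M1→A 7, M2→C 2, M3→C 2, M4→C 2, M5→D 2, M6→A 3. Service cost 18.
{B, C, D}: service cost 20
{A, B, D}: service cost 23
Among all 4 size-3 choices, {A, C, D} is lowest.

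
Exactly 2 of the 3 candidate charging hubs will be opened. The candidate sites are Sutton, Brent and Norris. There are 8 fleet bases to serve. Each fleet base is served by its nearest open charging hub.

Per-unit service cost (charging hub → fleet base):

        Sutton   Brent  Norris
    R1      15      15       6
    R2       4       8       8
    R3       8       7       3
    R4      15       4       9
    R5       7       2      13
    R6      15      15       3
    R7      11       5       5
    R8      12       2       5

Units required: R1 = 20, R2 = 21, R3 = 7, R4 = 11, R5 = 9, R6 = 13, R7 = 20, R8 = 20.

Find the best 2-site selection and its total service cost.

With exactly 2 open, each fleet base uses its cheapest among the chosen.
{Brent, Norris}: R1→Norris 6·20=120, R2→Brent 8·21=168, R3→Norris 3·7=21, R4→Brent 4·11=44, R5→Brent 2·9=18, R6→Norris 3·13=39, R7→Brent 5·20=100, R8→Brent 2·20=40. Service cost 550.
{Sutton, Norris}: service cost 626
{Sutton, Brent}: service cost 830
Among all 3 size-2 choices, {Brent, Norris} is lowest.

Choose Brent and Norris; total service cost 550.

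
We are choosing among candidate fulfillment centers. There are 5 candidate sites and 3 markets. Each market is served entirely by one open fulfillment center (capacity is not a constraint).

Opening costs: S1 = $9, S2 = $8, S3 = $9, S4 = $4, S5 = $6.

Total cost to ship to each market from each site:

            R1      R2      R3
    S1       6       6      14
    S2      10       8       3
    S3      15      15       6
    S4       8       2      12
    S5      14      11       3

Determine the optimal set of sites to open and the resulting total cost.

For any fixed open set, each market goes to its cheapest open site; total = fixed + service.
{S4, S5}: R1→S4 8, R2→S4 2, R3→S5 3. Service 13; fixed 10; total 23.
{S2, S4}: service 13 + fixed 12 = 25
{S4}: service 22 + fixed 4 = 26
{S1, S2, S3, S4, S5}: service 11 + fixed 36 = 47
No other subset beats 23.

Open S4 and S5; minimum total cost 23.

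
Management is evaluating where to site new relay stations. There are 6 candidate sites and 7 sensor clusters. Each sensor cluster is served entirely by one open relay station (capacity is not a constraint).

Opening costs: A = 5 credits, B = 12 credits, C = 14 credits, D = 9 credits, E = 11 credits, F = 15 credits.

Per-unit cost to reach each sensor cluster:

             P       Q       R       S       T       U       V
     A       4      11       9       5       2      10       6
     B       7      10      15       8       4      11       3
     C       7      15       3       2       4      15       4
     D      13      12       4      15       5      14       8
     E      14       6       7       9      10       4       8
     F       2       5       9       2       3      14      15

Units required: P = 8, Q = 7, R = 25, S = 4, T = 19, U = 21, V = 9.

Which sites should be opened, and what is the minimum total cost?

Open A, C, E and F; minimum total cost 337.

For any fixed open set, each sensor cluster goes to its cheapest open site; total = fixed + service.
{A, C, E, F}: P→F 2·8=16, Q→F 5·7=35, R→C 3·25=75, S→C 2·4=8, T→A 2·19=38, U→E 4·21=84, V→C 4·9=36. Service 292; fixed 45; total 337.
{A, B, C, E, F}: service 283 + fixed 57 = 340
{A, C, E}: P→A 4·8=32, Q→E 6·7=42, R→C 3·25=75, S→C 2·4=8, T→A 2·19=38, U→E 4·21=84, V→C 4·9=36. Service 315; fixed 30; total 345.
{A, B, C, D, E, F}: service 283 + fixed 66 = 349
No other subset beats 337.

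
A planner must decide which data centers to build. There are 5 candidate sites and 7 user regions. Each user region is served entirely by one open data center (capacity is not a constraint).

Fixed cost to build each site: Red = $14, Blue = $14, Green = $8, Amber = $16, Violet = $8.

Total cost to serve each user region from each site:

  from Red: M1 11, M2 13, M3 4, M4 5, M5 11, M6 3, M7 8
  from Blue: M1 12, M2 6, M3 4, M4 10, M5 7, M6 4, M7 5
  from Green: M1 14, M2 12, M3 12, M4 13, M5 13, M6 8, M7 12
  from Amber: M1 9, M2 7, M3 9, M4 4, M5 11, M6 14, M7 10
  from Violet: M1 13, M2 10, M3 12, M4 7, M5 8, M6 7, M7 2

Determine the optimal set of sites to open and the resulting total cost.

For any fixed open set, each user region goes to its cheapest open site; total = fixed + service.
{Blue}: M1→Blue 12, M2→Blue 6, M3→Blue 4, M4→Blue 10, M5→Blue 7, M6→Blue 4, M7→Blue 5. Service 48; fixed 14; total 62.
{Blue, Violet}: service 42 + fixed 22 = 64
{Red, Violet}: service 43 + fixed 22 = 65
{Red, Blue, Green, Amber, Violet}: M1→Amber 9, M2→Blue 6, M3→Red 4, M4→Amber 4, M5→Blue 7, M6→Red 3, M7→Violet 2. Service 35; fixed 60; total 95.
No other subset beats 62.

Open Blue only; minimum total cost 62.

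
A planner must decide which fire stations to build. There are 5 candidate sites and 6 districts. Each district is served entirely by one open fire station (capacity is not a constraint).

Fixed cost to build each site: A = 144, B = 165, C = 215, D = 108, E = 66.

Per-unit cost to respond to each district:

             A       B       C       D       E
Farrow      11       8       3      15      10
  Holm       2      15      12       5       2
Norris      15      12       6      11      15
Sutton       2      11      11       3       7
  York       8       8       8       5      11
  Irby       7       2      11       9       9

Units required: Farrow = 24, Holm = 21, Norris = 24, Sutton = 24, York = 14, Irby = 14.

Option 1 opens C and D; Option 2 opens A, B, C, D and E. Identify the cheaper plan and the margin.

Option 1: {C, D}: Farrow→C 3·24=72, Holm→D 5·21=105, Norris→C 6·24=144, Sutton→D 3·24=72, York→D 5·14=70, Irby→D 9·14=126. Service 589; fixed 323; total 912.
Option 2: {A, B, C, D, E}: Farrow→C 3·24=72, Holm→A 2·21=42, Norris→C 6·24=144, Sutton→A 2·24=48, York→D 5·14=70, Irby→B 2·14=28. Service 404; fixed 698; total 1102.
Difference: |912 − 1102| = 190.

Option 1 is cheaper by 190.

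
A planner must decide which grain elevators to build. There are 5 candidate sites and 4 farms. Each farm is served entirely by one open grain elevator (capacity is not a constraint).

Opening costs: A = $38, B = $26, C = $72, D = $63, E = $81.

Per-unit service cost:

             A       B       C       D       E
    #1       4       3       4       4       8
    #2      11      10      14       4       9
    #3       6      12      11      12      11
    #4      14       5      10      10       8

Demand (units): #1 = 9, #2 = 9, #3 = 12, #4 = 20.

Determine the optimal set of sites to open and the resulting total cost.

For any fixed open set, each farm goes to its cheapest open site; total = fixed + service.
{A, B}: #1→B 3·9=27, #2→B 10·9=90, #3→A 6·12=72, #4→B 5·20=100. Service 289; fixed 64; total 353.
{A, B, D}: #1→B 3·9=27, #2→D 4·9=36, #3→A 6·12=72, #4→B 5·20=100. Service 235; fixed 127; total 362.
{B}: #1→B 3·9=27, #2→B 10·9=90, #3→B 12·12=144, #4→B 5·20=100. Service 361; fixed 26; total 387.
{A, B, C, D, E}: #1→B 3·9=27, #2→D 4·9=36, #3→A 6·12=72, #4→B 5·20=100. Service 235; fixed 280; total 515.
No other subset beats 353.

Open A and B; minimum total cost 353.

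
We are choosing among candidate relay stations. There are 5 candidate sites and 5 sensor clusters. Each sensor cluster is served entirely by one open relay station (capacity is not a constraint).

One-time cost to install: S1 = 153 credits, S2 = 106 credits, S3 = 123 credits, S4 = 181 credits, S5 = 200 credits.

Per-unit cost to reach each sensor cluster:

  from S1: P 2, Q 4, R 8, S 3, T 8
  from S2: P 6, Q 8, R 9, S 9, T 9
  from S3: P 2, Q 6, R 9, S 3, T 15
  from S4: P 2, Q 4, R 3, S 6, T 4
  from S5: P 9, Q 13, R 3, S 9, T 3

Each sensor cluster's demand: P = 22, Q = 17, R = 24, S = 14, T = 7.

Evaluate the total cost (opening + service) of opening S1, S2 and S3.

Total cost: 784

Each sensor cluster is assigned to its cheapest site among the open ones.
{S1, S2, S3}: P→S1 2·22=44, Q→S1 4·17=68, R→S1 8·24=192, S→S1 3·14=42, T→S1 8·7=56. Service 402; fixed 382; total 784.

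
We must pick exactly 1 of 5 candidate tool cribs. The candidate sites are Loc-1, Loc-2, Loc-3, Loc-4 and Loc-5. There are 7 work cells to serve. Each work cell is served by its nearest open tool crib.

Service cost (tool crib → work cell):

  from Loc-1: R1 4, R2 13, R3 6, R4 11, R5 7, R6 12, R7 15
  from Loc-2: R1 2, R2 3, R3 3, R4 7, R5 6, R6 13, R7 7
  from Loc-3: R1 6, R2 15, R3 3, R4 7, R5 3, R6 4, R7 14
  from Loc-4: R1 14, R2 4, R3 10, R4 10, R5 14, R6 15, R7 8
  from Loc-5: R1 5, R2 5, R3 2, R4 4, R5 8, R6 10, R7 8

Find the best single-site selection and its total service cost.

Choose Loc-2 only; total service cost 41.

With exactly 1 open, each work cell uses its cheapest among the chosen.
{Loc-2}: R1→Loc-2 2, R2→Loc-2 3, R3→Loc-2 3, R4→Loc-2 7, R5→Loc-2 6, R6→Loc-2 13, R7→Loc-2 7. Service cost 41.
{Loc-5}: service cost 42
{Loc-3}: service cost 52
Among all 5 size-1 choices, {Loc-2} is lowest.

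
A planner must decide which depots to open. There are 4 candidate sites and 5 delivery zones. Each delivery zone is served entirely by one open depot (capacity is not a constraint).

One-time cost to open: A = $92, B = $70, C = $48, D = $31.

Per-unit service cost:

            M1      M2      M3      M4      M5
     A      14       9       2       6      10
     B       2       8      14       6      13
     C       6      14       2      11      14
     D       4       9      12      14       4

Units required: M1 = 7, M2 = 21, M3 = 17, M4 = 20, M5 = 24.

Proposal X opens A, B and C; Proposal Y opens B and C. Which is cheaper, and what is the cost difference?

Proposal X: {A, B, C}: M1→B 2·7=14, M2→B 8·21=168, M3→A 2·17=34, M4→A 6·20=120, M5→A 10·24=240. Service 576; fixed 210; total 786.
Proposal Y: {B, C}: M1→B 2·7=14, M2→B 8·21=168, M3→C 2·17=34, M4→B 6·20=120, M5→B 13·24=312. Service 648; fixed 118; total 766.
Difference: |786 − 766| = 20.

Proposal Y is cheaper by 20.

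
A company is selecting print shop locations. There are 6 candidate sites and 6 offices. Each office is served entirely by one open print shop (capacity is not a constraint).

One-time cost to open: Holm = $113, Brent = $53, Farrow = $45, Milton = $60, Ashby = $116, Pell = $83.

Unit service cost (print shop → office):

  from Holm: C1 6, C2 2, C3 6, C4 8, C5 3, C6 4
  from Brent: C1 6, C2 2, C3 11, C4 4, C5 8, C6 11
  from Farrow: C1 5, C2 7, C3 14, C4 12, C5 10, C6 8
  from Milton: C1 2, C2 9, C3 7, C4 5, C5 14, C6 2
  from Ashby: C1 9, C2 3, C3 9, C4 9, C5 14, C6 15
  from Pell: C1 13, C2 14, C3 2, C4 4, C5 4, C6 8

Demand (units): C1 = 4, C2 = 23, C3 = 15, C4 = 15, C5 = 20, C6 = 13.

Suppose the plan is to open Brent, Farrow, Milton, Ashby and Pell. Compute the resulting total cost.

Total cost: 607

Each office is assigned to its cheapest site among the open ones.
{Brent, Farrow, Milton, Ashby, Pell}: C1→Milton 2·4=8, C2→Brent 2·23=46, C3→Pell 2·15=30, C4→Brent 4·15=60, C5→Pell 4·20=80, C6→Milton 2·13=26. Service 250; fixed 357; total 607.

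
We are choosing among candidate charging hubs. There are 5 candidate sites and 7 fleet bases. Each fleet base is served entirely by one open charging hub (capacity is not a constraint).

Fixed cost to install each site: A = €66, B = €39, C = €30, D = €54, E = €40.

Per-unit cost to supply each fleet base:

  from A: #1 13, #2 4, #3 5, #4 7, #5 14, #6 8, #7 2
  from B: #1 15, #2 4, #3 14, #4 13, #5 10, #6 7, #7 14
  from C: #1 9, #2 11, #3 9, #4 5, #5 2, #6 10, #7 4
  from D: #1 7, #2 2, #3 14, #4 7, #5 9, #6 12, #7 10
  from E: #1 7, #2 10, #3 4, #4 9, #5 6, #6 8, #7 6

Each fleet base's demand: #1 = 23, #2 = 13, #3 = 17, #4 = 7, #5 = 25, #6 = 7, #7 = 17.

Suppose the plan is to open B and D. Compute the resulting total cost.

Each fleet base is assigned to its cheapest site among the open ones.
{B, D}: #1→D 7·23=161, #2→D 2·13=26, #3→B 14·17=238, #4→D 7·7=49, #5→D 9·25=225, #6→B 7·7=49, #7→D 10·17=170. Service 918; fixed 93; total 1011.

Total cost: 1011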